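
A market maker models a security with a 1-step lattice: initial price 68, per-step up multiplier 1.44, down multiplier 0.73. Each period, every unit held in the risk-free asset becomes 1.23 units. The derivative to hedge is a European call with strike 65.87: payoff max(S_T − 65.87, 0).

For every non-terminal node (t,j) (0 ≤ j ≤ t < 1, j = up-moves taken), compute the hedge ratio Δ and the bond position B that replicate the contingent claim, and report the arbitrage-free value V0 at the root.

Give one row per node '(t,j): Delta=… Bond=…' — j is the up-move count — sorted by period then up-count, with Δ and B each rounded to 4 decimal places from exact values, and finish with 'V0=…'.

(0,0): Delta=0.6638 Bond=-26.7909
V0=18.3499

No-arbitrage ⇒ martingale measure with p* = (R−d)/(u−d) = 0.7042.
Terminal values V(1,·): V(1,0)=0.0000, V(1,1)=32.0500
  t=0,j=0: stock 68.0000 → up 97.9200 (V=32.0500), down 49.6400 (V=0.0000). Price 18.3499; hedge Δ=0.6638, bond B=-26.7909.
Check: Δ(0,0)·S0 + B(0,0) = 18.3499 = V0.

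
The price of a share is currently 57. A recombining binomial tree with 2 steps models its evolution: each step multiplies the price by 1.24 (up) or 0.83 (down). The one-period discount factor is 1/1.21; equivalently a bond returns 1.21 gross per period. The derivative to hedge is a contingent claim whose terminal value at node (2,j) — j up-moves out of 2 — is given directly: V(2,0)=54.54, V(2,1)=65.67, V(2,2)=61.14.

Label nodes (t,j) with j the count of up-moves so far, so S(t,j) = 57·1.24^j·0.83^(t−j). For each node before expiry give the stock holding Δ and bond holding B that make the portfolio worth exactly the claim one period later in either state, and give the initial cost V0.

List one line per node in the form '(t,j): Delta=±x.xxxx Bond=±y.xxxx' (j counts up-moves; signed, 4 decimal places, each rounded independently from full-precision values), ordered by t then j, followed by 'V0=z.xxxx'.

No-arbitrage ⇒ martingale measure with p* = (R−d)/(u−d) = 0.9268.
Terminal payoffs: V(2,0)=54.5400, V(2,1)=65.6700, V(2,2)=61.1400
(1,0): S=47.3100. Δ = (V_up−V_dn)/(S_up−S_dn) = (65.6700−54.5400)/(58.6644−39.2673) = 0.5738. V = [p*·65.6700 + (1−p*)·54.5400]/1.21 = 53.5997. B = V − Δ·S = 26.4533.
(1,1): S=70.6800. Δ = (V_up−V_dn)/(S_up−S_dn) = (61.1400−65.6700)/(87.6432−58.6644) = -0.1563. V = [p*·61.1400 + (1−p*)·65.6700]/1.21 = 50.8029. B = V − Δ·S = 61.8516.
(0,0): S=57.0000. Δ = (V_up−V_dn)/(S_up−S_dn) = (50.8029−53.5997)/(70.6800−47.3100) = -0.1197. V = [p*·50.8029 + (1−p*)·53.5997]/1.21 = 42.1550. B = V − Δ·S = 48.9765.
Root portfolio cost Δ·57+B reproduces V0=42.1550.

(0,0): Delta=-0.1197 Bond=48.9765
(1,0): Delta=0.5738 Bond=26.4533
(1,1): Delta=-0.1563 Bond=61.8516
V0=42.1550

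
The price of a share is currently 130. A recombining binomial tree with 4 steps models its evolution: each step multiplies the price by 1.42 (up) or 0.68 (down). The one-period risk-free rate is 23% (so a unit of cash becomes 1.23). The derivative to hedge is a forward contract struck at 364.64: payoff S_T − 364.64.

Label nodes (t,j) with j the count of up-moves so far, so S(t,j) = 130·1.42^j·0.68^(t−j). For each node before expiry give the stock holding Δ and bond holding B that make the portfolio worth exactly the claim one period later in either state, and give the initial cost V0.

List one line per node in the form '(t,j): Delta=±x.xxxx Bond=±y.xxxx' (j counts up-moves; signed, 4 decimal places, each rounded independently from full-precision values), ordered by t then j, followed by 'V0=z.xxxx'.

(0,0): Delta=1.0000 Bond=-159.3103
(1,0): Delta=1.0000 Bond=-195.9517
(1,1): Delta=1.0000 Bond=-195.9517
(2,0): Delta=1.0000 Bond=-241.0206
(2,1): Delta=1.0000 Bond=-241.0206
(2,2): Delta=1.0000 Bond=-241.0206
(3,0): Delta=1.0000 Bond=-296.4553
(3,1): Delta=1.0000 Bond=-296.4553
(3,2): Delta=1.0000 Bond=-296.4553
(3,3): Delta=1.0000 Bond=-296.4553
V0=-29.3103

The replicating-portfolio and risk-neutral prices coincide; use p* = (1.23−0.68)/(1.42−0.68) = 0.7432 for the latter.
At expiry t=4: V(4,0)=-336.8442, V(4,1)=-306.5959, V(4,2)=-243.4302, V(4,3)=-111.5253, V(4,4)=163.9230
Node (3,0) S=40.8762: V=(p*·-306.5959+(1−p*)·-336.8442)/1.23=-255.5791; Δ=(-306.5959−-336.8442)/(58.0441−27.7958)=1.0000; B=V−Δ·S=-296.4553
Node (3,1) S=85.3590: V=(p*·-243.4302+(1−p*)·-306.5959)/1.23=-211.0962; Δ=(-243.4302−-306.5959)/(121.2098−58.0441)=1.0000; B=V−Δ·S=-296.4553
Node (3,2) S=178.2498: V=(p*·-111.5253+(1−p*)·-243.4302)/1.23=-118.2055; Δ=(-111.5253−-243.4302)/(253.1147−121.2098)=1.0000; B=V−Δ·S=-296.4553
Node (3,3) S=372.2274: V=(p*·163.9230+(1−p*)·-111.5253)/1.23=75.7722; Δ=(163.9230−-111.5253)/(528.5630−253.1147)=1.0000; B=V−Δ·S=-296.4553
Node (2,0) S=60.1120: V=(p*·-211.0962+(1−p*)·-255.5791)/1.23=-180.9086; Δ=(-211.0962−-255.5791)/(85.3590−40.8762)=1.0000; B=V−Δ·S=-241.0206
Node (2,1) S=125.5280: V=(p*·-118.2055+(1−p*)·-211.0962)/1.23=-115.4926; Δ=(-118.2055−-211.0962)/(178.2498−85.3590)=1.0000; B=V−Δ·S=-241.0206
Node (2,2) S=262.1320: V=(p*·75.7722+(1−p*)·-118.2055)/1.23=21.1114; Δ=(75.7722−-118.2055)/(372.2274−178.2498)=1.0000; B=V−Δ·S=-241.0206
Node (1,0) S=88.4000: V=(p*·-115.4926+(1−p*)·-180.9086)/1.23=-107.5517; Δ=(-115.4926−-180.9086)/(125.5280−60.1120)=1.0000; B=V−Δ·S=-195.9517
Node (1,1) S=184.6000: V=(p*·21.1114+(1−p*)·-115.4926)/1.23=-11.3517; Δ=(21.1114−-115.4926)/(262.1320−125.5280)=1.0000; B=V−Δ·S=-195.9517
Node (0,0) S=130.0000: V=(p*·-11.3517+(1−p*)·-107.5517)/1.23=-29.3103; Δ=(-11.3517−-107.5517)/(184.6000−88.4000)=1.0000; B=V−Δ·S=-159.3103
Each (Δ,B) replicates both successor values, so the strategy is self-financing and V0 is arbitrage-free.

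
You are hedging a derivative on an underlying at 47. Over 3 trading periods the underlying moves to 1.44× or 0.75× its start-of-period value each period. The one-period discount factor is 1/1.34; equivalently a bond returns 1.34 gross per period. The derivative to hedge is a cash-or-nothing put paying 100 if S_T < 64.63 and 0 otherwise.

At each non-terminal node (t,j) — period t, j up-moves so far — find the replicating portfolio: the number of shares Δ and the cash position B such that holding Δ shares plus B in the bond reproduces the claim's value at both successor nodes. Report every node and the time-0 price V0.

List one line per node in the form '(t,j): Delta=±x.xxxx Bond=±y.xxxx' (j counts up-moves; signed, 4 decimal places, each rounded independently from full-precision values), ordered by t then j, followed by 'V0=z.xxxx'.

(0,0): Delta=-0.4256 Bond=22.3702
(1,0): Delta=-2.6236 Bond=107.4530
(1,1): Delta=-0.2316 Bond=16.8444
(2,0): Delta=0.0000 Bond=74.6269
(2,1): Delta=-2.8552 Bond=155.7430
(2,2): Delta=0.0000 Bond=0.0000
V0=2.3658

Risk-neutral probability p* = (R−d)/(u−d) = (1.34−0.75)/(1.44−0.75) = 0.8551.
Payoff layer (t=3): V(3,0)=100.0000, V(3,1)=100.0000, V(3,2)=0.0000, V(3,3)=0.0000
  t=2,j=0: stock 26.4375 → up 38.0700 (V=100.0000), down 19.8281 (V=100.0000). Price 74.6269; hedge Δ=0.0000, bond B=74.6269.
  t=2,j=1: stock 50.7600 → up 73.0944 (V=0.0000), down 38.0700 (V=100.0000). Price 10.8155; hedge Δ=-2.8552, bond B=155.7430.
  t=2,j=2: stock 97.4592 → up 140.3412 (V=0.0000), down 73.0944 (V=0.0000). Price 0.0000; hedge Δ=0.0000, bond B=0.0000.
  t=1,j=0: stock 35.2500 → up 50.7600 (V=10.8155), down 26.4375 (V=74.6269). Price 14.9728; hedge Δ=-2.6236, bond B=107.4530.
  t=1,j=1: stock 67.6800 → up 97.4592 (V=0.0000), down 50.7600 (V=10.8155). Price 1.1697; hedge Δ=-0.2316, bond B=16.8444.
  t=0,j=0: stock 47.0000 → up 67.6800 (V=1.1697), down 35.2500 (V=14.9728). Price 2.3658; hedge Δ=-0.4256, bond B=22.3702.
Each (Δ,B) replicates both successor values, so the strategy is self-financing and V0 is arbitrage-free.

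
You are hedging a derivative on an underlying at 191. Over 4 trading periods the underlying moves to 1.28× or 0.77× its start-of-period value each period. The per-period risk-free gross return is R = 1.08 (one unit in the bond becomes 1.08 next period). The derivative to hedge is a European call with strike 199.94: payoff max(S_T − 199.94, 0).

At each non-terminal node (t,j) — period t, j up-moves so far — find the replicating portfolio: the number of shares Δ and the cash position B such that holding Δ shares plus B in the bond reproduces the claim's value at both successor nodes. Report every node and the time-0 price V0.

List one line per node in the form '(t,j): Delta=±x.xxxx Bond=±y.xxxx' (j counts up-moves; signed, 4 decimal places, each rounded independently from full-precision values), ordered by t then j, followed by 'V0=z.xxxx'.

No-arbitrage ⇒ martingale measure with p* = (R−d)/(u−d) = 0.6078.
Terminal values V(4,·): V(4,0)=0.0000, V(4,1)=0.0000, V(4,2)=0.0000, V(4,3)=108.4881, V(4,4)=312.7717
  t=3,j=0: stock 87.1978 → up 111.6132 (V=0.0000), down 67.1423 (V=0.0000). Price 0.0000; hedge Δ=0.0000, bond B=0.0000.
  t=3,j=1: stock 144.9522 → up 185.5388 (V=0.0000), down 111.6132 (V=0.0000). Price 0.0000; hedge Δ=0.0000, bond B=0.0000.
  t=3,j=2: stock 240.9595 → up 308.4281 (V=108.4881), down 185.5388 (V=0.0000). Price 61.0591; hedge Δ=0.8828, bond B=-151.6628.
  t=3,j=3: stock 400.5560 → up 512.7117 (V=312.7717), down 308.4281 (V=108.4881). Price 215.4264; hedge Δ=1.0000, bond B=-185.1296.
  t=2,j=0: stock 113.2439 → up 144.9522 (V=0.0000), down 87.1978 (V=0.0000). Price 0.0000; hedge Δ=0.0000, bond B=0.0000.
  t=2,j=1: stock 188.2496 → up 240.9595 (V=61.0591), down 144.9522 (V=0.0000). Price 34.3651; hedge Δ=0.6360, bond B=-85.3585.
  t=2,j=2: stock 312.9344 → up 400.5560 (V=215.4264), down 240.9595 (V=61.0591). Price 143.4168; hedge Δ=0.9672, bond B=-159.2642.
  t=1,j=0: stock 147.0700 → up 188.2496 (V=34.3651), down 113.2439 (V=0.0000). Price 19.3413; hedge Δ=0.4582, bond B=-48.0413.
  t=1,j=1: stock 244.4800 → up 312.9344 (V=143.4168), down 188.2496 (V=34.3651). Price 93.1958; hedge Δ=0.8746, bond B=-120.6311.
  t=0,j=0: stock 191.0000 → up 244.4800 (V=93.1958), down 147.0700 (V=19.3413). Price 59.4752; hedge Δ=0.7582, bond B=-85.3375.
Self-financing check: at every node Δ·S+B equals the discounted successor values.

(0,0): Delta=0.7582 Bond=-85.3375
(1,0): Delta=0.4582 Bond=-48.0413
(1,1): Delta=0.8746 Bond=-120.6311
(2,0): Delta=0.0000 Bond=0.0000
(2,1): Delta=0.6360 Bond=-85.3585
(2,2): Delta=0.9672 Bond=-159.2642
(3,0): Delta=0.0000 Bond=0.0000
(3,1): Delta=0.0000 Bond=0.0000
(3,2): Delta=0.8828 Bond=-151.6628
(3,3): Delta=1.0000 Bond=-185.1296
V0=59.4752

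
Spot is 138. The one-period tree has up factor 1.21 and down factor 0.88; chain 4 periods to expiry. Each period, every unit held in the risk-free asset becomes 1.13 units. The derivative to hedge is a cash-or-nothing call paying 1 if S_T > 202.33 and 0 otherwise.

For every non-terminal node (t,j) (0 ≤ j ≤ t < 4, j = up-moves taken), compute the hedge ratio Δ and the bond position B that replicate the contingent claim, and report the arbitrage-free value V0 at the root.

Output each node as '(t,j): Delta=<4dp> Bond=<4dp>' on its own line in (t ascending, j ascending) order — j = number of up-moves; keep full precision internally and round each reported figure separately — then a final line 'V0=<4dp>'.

Risk-neutral probability p* = (R−d)/(u−d) = (1.13−0.88)/(1.21−0.88) = 0.7576.
Payoff layer (t=4): V(4,0)=0.0000, V(4,1)=0.0000, V(4,2)=0.0000, V(4,3)=1.0000, V(4,4)=1.0000
Node (3,0) S=94.0431: V=(p*·0.0000+(1−p*)·0.0000)/1.13=0.0000; Δ=(0.0000−0.0000)/(113.7922−82.7580)=0.0000; B=V−Δ·S=0.0000
Node (3,1) S=129.3093: V=(p*·0.0000+(1−p*)·0.0000)/1.13=0.0000; Δ=(0.0000−0.0000)/(156.4643−113.7922)=0.0000; B=V−Δ·S=0.0000
Node (3,2) S=177.8003: V=(p*·1.0000+(1−p*)·0.0000)/1.13=0.6704; Δ=(1.0000−0.0000)/(215.1384−156.4643)=0.0170; B=V−Δ·S=-2.3599
Node (3,3) S=244.4754: V=(p*·1.0000+(1−p*)·1.0000)/1.13=0.8850; Δ=(1.0000−1.0000)/(295.8153−215.1384)=0.0000; B=V−Δ·S=0.8850
Node (2,0) S=106.8672: V=(p*·0.0000+(1−p*)·0.0000)/1.13=0.0000; Δ=(0.0000−0.0000)/(129.3093−94.0431)=0.0000; B=V−Δ·S=0.0000
Node (2,1) S=146.9424: V=(p*·0.6704+(1−p*)·0.0000)/1.13=0.4495; Δ=(0.6704−0.0000)/(177.8003−129.3093)=0.0138; B=V−Δ·S=-1.5821
Node (2,2) S=202.0458: V=(p*·0.8850+(1−p*)·0.6704)/1.13=0.7371; Δ=(0.8850−0.6704)/(244.4754−177.8003)=0.0032; B=V−Δ·S=0.0870
Node (1,0) S=121.4400: V=(p*·0.4495+(1−p*)·0.0000)/1.13=0.3013; Δ=(0.4495−0.0000)/(146.9424−106.8672)=0.0112; B=V−Δ·S=-1.0607
Node (1,1) S=166.9800: V=(p*·0.7371+(1−p*)·0.4495)/1.13=0.5906; Δ=(0.7371−0.4495)/(202.0458−146.9424)=0.0052; B=V−Δ·S=-0.2811
Node (0,0) S=138.0000: V=(p*·0.5906+(1−p*)·0.3013)/1.13=0.4606; Δ=(0.5906−0.3013)/(166.9800−121.4400)=0.0064; B=V−Δ·S=-0.4160
Check: Δ(0,0)·S0 + B(0,0) = 0.4606 = V0.

(0,0): Delta=0.0064 Bond=-0.4160
(1,0): Delta=0.0112 Bond=-1.0607
(1,1): Delta=0.0052 Bond=-0.2811
(2,0): Delta=0.0000 Bond=0.0000
(2,1): Delta=0.0138 Bond=-1.5821
(2,2): Delta=0.0032 Bond=0.0870
(3,0): Delta=0.0000 Bond=0.0000
(3,1): Delta=0.0000 Bond=0.0000
(3,2): Delta=0.0170 Bond=-2.3599
(3,3): Delta=0.0000 Bond=0.8850
V0=0.4606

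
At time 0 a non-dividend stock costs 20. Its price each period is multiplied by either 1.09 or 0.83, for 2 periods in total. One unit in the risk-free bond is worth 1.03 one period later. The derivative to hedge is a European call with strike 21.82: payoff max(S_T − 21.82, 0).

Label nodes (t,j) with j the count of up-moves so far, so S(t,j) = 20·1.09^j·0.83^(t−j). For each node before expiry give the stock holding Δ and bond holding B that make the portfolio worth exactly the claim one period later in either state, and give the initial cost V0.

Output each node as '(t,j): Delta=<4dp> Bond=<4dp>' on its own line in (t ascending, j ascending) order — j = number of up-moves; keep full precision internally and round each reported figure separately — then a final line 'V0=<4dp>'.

Risk-neutral probability p* = (R−d)/(u−d) = (1.03−0.83)/(1.09−0.83) = 0.7692.
Payoff layer (t=2): V(2,0)=0.0000, V(2,1)=0.0000, V(2,2)=1.9420
  t=1,j=0: stock 16.6000 → up 18.0940 (V=0.0000), down 13.7780 (V=0.0000). Price 0.0000; hedge Δ=0.0000, bond B=0.0000.
  t=1,j=1: stock 21.8000 → up 23.7620 (V=1.9420), down 18.0940 (V=0.0000). Price 1.4503; hedge Δ=0.3426, bond B=-6.0189.
  t=0,j=0: stock 20.0000 → up 21.8000 (V=1.4503), down 16.6000 (V=0.0000). Price 1.0831; hedge Δ=0.2789, bond B=-4.4951.
Self-financing check: at every node Δ·S+B equals the discounted successor values.

(0,0): Delta=0.2789 Bond=-4.4951
(1,0): Delta=0.0000 Bond=0.0000
(1,1): Delta=0.3426 Bond=-6.0189
V0=1.0831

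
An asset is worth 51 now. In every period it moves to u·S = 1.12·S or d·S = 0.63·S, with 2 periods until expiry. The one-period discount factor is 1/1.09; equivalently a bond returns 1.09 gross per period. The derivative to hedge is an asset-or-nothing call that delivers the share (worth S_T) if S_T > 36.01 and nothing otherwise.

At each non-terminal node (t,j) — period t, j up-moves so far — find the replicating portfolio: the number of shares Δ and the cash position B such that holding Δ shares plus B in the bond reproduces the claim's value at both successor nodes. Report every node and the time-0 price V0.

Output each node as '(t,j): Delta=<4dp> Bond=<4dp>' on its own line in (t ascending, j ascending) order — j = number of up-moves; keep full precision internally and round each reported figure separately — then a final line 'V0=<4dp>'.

Risk-neutral probability p* = (R−d)/(u−d) = (1.09−0.63)/(1.12−0.63) = 0.9388.
Payoff layer (t=2): V(2,0)=0.0000, V(2,1)=0.0000, V(2,2)=63.9744
(1,0): S=32.1300. Δ = (V_up−V_dn)/(S_up−S_dn) = (0.0000−0.0000)/(35.9856−20.2419) = 0.0000. V = [p*·0.0000 + (1−p*)·0.0000]/1.09 = 0.0000. B = V − Δ·S = 0.0000.
(1,1): S=57.1200. Δ = (V_up−V_dn)/(S_up−S_dn) = (63.9744−0.0000)/(63.9744−35.9856) = 2.2857. V = [p*·63.9744 + (1−p*)·0.0000]/1.09 = 55.0987. B = V − Δ·S = -75.4613.
(0,0): S=51.0000. Δ = (V_up−V_dn)/(S_up−S_dn) = (55.0987−0.0000)/(57.1200−32.1300) = 2.2048. V = [p*·55.0987 + (1−p*)·0.0000]/1.09 = 47.4544. B = V − Δ·S = -64.9919.
Each (Δ,B) replicates both successor values, so the strategy is self-financing and V0 is arbitrage-free.

(0,0): Delta=2.2048 Bond=-64.9919
(1,0): Delta=0.0000 Bond=0.0000
(1,1): Delta=2.2857 Bond=-75.4613
V0=47.4544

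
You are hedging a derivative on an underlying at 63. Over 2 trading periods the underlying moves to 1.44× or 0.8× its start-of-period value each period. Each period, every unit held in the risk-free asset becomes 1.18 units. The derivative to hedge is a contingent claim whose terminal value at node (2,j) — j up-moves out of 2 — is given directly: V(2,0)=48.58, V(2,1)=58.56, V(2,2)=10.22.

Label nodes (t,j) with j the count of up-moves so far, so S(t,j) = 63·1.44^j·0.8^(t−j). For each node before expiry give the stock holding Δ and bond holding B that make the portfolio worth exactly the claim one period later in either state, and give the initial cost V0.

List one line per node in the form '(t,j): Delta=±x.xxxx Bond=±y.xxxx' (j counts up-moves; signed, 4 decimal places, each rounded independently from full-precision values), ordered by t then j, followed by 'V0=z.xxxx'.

(0,0): Delta=-0.5180 Bond=61.2719
(1,0): Delta=0.3094 Bond=30.5975
(1,1): Delta=-0.8326 Bond=100.8347
V0=28.6349

Since d<R<u, set p* = (R−d)/(u−d) = 0.5937; price each node as the discounted p*-expectation of its children.
At expiry t=2: V(2,0)=48.5800, V(2,1)=58.5600, V(2,2)=10.2200
(1,0): S=50.4000. Δ = (V_up−V_dn)/(S_up−S_dn) = (58.5600−48.5800)/(72.5760−40.3200) = 0.3094. V = [p*·58.5600 + (1−p*)·48.5800]/1.18 = 46.1912. B = V − Δ·S = 30.5975.
(1,1): S=90.7200. Δ = (V_up−V_dn)/(S_up−S_dn) = (10.2200−58.5600)/(130.6368−72.5760) = -0.8326. V = [p*·10.2200 + (1−p*)·58.5600]/1.18 = 25.3035. B = V − Δ·S = 100.8347.
(0,0): S=63.0000. Δ = (V_up−V_dn)/(S_up−S_dn) = (25.3035−46.1912)/(90.7200−50.4000) = -0.5180. V = [p*·25.3035 + (1−p*)·46.1912]/1.18 = 28.6349. B = V − Δ·S = 61.2719.
Root portfolio cost Δ·63+B reproduces V0=28.6349.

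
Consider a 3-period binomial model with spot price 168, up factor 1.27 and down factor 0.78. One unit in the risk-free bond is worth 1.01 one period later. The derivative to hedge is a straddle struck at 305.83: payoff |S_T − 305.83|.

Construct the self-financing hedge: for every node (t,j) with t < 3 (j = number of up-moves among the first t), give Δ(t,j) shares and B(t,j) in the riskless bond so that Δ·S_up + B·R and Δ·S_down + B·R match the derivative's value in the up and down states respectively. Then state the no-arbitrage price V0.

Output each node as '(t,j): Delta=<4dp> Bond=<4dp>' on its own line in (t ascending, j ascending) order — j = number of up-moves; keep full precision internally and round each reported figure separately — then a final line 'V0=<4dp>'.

Since d<R<u, set p* = (R−d)/(u−d) = 0.4694; price each node as the discounted p*-expectation of its children.
At expiry t=3: V(3,0)=226.1053, V(3,1)=176.0218, V(3,2)=94.4756, V(3,3)=38.2983
  t=2,j=0: stock 102.2112 → up 129.8082 (V=176.0218), down 79.7247 (V=226.1053). Price 200.5908; hedge Δ=-1.0000, bond B=302.8020.
  t=2,j=1: stock 166.4208 → up 211.3544 (V=94.4756), down 129.8082 (V=176.0218). Price 136.3812; hedge Δ=-1.0000, bond B=302.8020.
  t=2,j=2: stock 270.9672 → up 344.1283 (V=38.2983), down 211.3544 (V=94.4756). Price 67.4324; hedge Δ=-0.4231, bond B=182.0798.
  t=1,j=0: stock 131.0400 → up 166.4208 (V=136.3812), down 102.2112 (V=200.5908). Price 168.7639; hedge Δ=-1.0000, bond B=299.8039.
  t=1,j=1: stock 213.3600 → up 270.9672 (V=67.4324), down 166.4208 (V=136.3812). Price 102.9876; hedge Δ=-0.6595, bond B=243.6995.
  t=0,j=0: stock 168.0000 → up 213.3600 (V=102.9876), down 131.0400 (V=168.7639). Price 136.5241; hedge Δ=-0.7990, bond B=270.7616.
Self-financing check: at every node Δ·S+B equals the discounted successor values.

(0,0): Delta=-0.7990 Bond=270.7616
(1,0): Delta=-1.0000 Bond=299.8039
(1,1): Delta=-0.6595 Bond=243.6995
(2,0): Delta=-1.0000 Bond=302.8020
(2,1): Delta=-1.0000 Bond=302.8020
(2,2): Delta=-0.4231 Bond=182.0798
V0=136.5241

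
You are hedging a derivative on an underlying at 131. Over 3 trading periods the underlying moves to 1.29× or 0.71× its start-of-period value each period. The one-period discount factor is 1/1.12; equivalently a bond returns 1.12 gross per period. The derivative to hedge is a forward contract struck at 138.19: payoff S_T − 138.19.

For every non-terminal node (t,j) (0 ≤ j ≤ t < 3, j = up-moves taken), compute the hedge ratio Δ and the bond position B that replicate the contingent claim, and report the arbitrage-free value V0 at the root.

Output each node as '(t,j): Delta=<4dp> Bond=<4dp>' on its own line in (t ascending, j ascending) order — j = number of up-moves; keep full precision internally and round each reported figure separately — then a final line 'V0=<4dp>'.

(0,0): Delta=1.0000 Bond=-98.3609
(1,0): Delta=1.0000 Bond=-110.1642
(1,1): Delta=1.0000 Bond=-110.1642
(2,0): Delta=1.0000 Bond=-123.3839
(2,1): Delta=1.0000 Bond=-123.3839
(2,2): Delta=1.0000 Bond=-123.3839
V0=32.6391

Since d<R<u, set p* = (R−d)/(u−d) = 0.7069; price each node as the discounted p*-expectation of its children.
At expiry t=3: V(3,0)=-91.3037, V(3,1)=-53.0021, V(3,2)=16.5879, V(3,3)=143.0263
  t=2,j=0: stock 66.0371 → up 85.1879 (V=-53.0021), down 46.8863 (V=-91.3037). Price -57.3468; hedge Δ=1.0000, bond B=-123.3839.
  t=2,j=1: stock 119.9829 → up 154.7779 (V=16.5879), down 85.1879 (V=-53.0021). Price -3.4010; hedge Δ=1.0000, bond B=-123.3839.
  t=2,j=2: stock 217.9971 → up 281.2163 (V=143.0263), down 154.7779 (V=16.5879). Price 94.6132; hedge Δ=1.0000, bond B=-123.3839.
  t=1,j=0: stock 93.0100 → up 119.9829 (V=-3.4010), down 66.0371 (V=-57.3468). Price -17.1542; hedge Δ=1.0000, bond B=-110.1642.
  t=1,j=1: stock 168.9900 → up 217.9971 (V=94.6132), down 119.9829 (V=-3.4010). Price 58.8258; hedge Δ=1.0000, bond B=-110.1642.
  t=0,j=0: stock 131.0000 → up 168.9900 (V=58.8258), down 93.0100 (V=-17.1542). Price 32.6391; hedge Δ=1.0000, bond B=-98.3609.
The time-0 hedge costs 32.6391, which is the no-arbitrage price.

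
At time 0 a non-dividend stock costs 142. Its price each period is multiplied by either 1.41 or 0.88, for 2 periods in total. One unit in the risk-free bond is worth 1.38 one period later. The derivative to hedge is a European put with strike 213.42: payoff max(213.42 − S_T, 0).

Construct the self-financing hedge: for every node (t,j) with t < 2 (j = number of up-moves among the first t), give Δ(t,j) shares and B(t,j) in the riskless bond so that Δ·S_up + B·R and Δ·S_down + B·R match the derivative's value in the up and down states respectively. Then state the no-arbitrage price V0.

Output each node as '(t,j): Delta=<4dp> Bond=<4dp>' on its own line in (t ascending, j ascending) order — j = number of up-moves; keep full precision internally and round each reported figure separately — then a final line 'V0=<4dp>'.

Under the risk-neutral measure, an up-move has probability p* = (R−d)/(u−d) = 0.9434 and values discount at R = 1.38.
Payoff layer (t=2): V(2,0)=103.4552, V(2,1)=37.2264, V(2,2)=0.0000
Node (1,0) S=124.9600: V=(p*·37.2264+(1−p*)·103.4552)/1.38=29.6922; Δ=(37.2264−103.4552)/(176.1936−109.9648)=-1.0000; B=V−Δ·S=154.6522
Node (1,1) S=200.2200: V=(p*·0.0000+(1−p*)·37.2264)/1.38=1.5269; Δ=(0.0000−37.2264)/(282.3102−176.1936)=-0.3508; B=V−Δ·S=71.7654
Node (0,0) S=142.0000: V=(p*·1.5269+(1−p*)·29.6922)/1.38=2.2617; Δ=(1.5269−29.6922)/(200.2200−124.9600)=-0.3742; B=V−Δ·S=55.4037
Each (Δ,B) replicates both successor values, so the strategy is self-financing and V0 is arbitrage-free.

(0,0): Delta=-0.3742 Bond=55.4037
(1,0): Delta=-1.0000 Bond=154.6522
(1,1): Delta=-0.3508 Bond=71.7654
V0=2.2617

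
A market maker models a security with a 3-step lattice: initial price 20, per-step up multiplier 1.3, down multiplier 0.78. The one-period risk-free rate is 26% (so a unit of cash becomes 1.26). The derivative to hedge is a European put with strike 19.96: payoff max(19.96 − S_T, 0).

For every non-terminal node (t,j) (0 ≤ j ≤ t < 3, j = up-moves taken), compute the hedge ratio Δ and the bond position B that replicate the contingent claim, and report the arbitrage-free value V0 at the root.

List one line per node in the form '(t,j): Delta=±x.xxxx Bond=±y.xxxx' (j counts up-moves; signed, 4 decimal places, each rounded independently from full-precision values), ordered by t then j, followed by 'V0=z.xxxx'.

(0,0): Delta=-0.0379 Bond=0.7941
(1,0): Delta=-0.4217 Bond=6.9872
(1,1): Delta=-0.0187 Bond=0.5017
(2,0): Delta=-1.0000 Bond=15.8413
(2,1): Delta=-0.3927 Bond=8.2175
(2,2): Delta=0.0000 Bond=0.0000
V0=0.0363

Under the risk-neutral measure, an up-move has probability p* = (R−d)/(u−d) = 0.9231 and values discount at R = 1.26.
Payoff layer (t=3): V(3,0)=10.4690, V(3,1)=4.1416, V(3,2)=0.0000, V(3,3)=0.0000
Node (2,0) S=12.1680: V=(p*·4.1416+(1−p*)·10.4690)/1.26=3.6733; Δ=(4.1416−10.4690)/(15.8184−9.4910)=-1.0000; B=V−Δ·S=15.8413
Node (2,1) S=20.2800: V=(p*·0.0000+(1−p*)·4.1416)/1.26=0.2528; Δ=(0.0000−4.1416)/(26.3640−15.8184)=-0.3927; B=V−Δ·S=8.2175
Node (2,2) S=33.8000: V=(p*·0.0000+(1−p*)·0.0000)/1.26=0.0000; Δ=(0.0000−0.0000)/(43.9400−26.3640)=0.0000; B=V−Δ·S=0.0000
Node (1,0) S=15.6000: V=(p*·0.2528+(1−p*)·3.6733)/1.26=0.4095; Δ=(0.2528−3.6733)/(20.2800−12.1680)=-0.4217; B=V−Δ·S=6.9872
Node (1,1) S=26.0000: V=(p*·0.0000+(1−p*)·0.2528)/1.26=0.0154; Δ=(0.0000−0.2528)/(33.8000−20.2800)=-0.0187; B=V−Δ·S=0.5017
Node (0,0) S=20.0000: V=(p*·0.0154+(1−p*)·0.4095)/1.26=0.0363; Δ=(0.0154−0.4095)/(26.0000−15.6000)=-0.0379; B=V−Δ·S=0.7941
The time-0 hedge costs 0.0363, which is the no-arbitrage price.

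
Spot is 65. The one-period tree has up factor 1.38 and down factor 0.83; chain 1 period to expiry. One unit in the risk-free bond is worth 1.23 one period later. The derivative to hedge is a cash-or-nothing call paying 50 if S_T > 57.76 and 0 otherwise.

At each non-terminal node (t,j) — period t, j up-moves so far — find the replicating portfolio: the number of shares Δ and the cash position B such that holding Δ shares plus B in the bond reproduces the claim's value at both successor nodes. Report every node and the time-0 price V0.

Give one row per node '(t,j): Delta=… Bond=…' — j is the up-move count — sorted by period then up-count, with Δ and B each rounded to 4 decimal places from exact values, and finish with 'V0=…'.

(0,0): Delta=1.3986 Bond=-61.3452
V0=29.5639

Risk-neutral probability p* = (R−d)/(u−d) = (1.23−0.83)/(1.38−0.83) = 0.7273.
Payoff layer (t=1): V(1,0)=0.0000, V(1,1)=50.0000
  t=0,j=0: stock 65.0000 → up 89.7000 (V=50.0000), down 53.9500 (V=0.0000). Price 29.5639; hedge Δ=1.3986, bond B=-61.3452.
Self-financing check: at every node Δ·S+B equals the discounted successor values.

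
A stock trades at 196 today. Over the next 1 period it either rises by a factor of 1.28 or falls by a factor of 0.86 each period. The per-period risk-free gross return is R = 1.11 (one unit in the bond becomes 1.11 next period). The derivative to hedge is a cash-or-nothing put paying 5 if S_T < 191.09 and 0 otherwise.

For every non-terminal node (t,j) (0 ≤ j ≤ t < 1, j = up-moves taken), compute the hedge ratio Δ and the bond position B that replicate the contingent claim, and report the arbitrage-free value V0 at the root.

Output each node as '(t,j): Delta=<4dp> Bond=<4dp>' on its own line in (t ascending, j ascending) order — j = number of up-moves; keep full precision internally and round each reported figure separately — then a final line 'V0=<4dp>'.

(0,0): Delta=-0.0607 Bond=13.7280
V0=1.8233

Under the risk-neutral measure, an up-move has probability p* = (R−d)/(u−d) = 0.5952 and values discount at R = 1.11.
At expiry t=1: V(1,0)=5.0000, V(1,1)=0.0000
Node (0,0) S=196.0000: V=(p*·0.0000+(1−p*)·5.0000)/1.11=1.8233; Δ=(0.0000−5.0000)/(250.8800−168.5600)=-0.0607; B=V−Δ·S=13.7280
Self-financing check: at every node Δ·S+B equals the discounted successor values.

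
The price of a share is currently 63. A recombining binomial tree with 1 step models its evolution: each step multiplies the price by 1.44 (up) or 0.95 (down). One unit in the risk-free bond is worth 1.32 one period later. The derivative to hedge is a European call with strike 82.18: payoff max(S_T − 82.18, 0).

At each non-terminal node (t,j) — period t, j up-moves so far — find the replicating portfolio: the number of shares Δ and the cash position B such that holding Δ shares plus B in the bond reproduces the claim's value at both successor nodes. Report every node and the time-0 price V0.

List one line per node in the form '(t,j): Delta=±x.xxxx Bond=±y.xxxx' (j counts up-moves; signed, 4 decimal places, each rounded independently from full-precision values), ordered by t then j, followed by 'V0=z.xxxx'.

The replicating-portfolio and risk-neutral prices coincide; use p* = (1.32−0.95)/(1.44−0.95) = 0.7551 for the latter.
At expiry t=1: V(1,0)=0.0000, V(1,1)=8.5400
(0,0): S=63.0000. Δ = (V_up−V_dn)/(S_up−S_dn) = (8.5400−0.0000)/(90.7200−59.8500) = 0.2766. V = [p*·8.5400 + (1−p*)·0.0000]/1.32 = 4.8853. B = V − Δ·S = -12.5433.
Root portfolio cost Δ·63+B reproduces V0=4.8853.

(0,0): Delta=0.2766 Bond=-12.5433
V0=4.8853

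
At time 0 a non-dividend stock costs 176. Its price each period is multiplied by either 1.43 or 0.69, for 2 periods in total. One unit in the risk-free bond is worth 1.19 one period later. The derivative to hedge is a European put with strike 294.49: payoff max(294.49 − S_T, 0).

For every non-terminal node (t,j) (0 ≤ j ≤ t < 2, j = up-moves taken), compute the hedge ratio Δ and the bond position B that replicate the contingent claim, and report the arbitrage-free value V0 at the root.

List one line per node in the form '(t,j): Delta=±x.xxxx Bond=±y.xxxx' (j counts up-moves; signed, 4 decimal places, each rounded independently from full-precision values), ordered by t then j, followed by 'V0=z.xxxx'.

(0,0): Delta=-0.7148 Bond=178.8565
(1,0): Delta=-1.0000 Bond=247.4706
(1,1): Delta=-0.6488 Bond=196.2163
V0=53.0468

No-arbitrage ⇒ martingale measure with p* = (R−d)/(u−d) = 0.6757.
Payoff layer (t=2): V(2,0)=210.6964, V(2,1)=120.8308, V(2,2)=0.0000
(1,0): S=121.4400. Δ = (V_up−V_dn)/(S_up−S_dn) = (120.8308−210.6964)/(173.6592−83.7936) = -1.0000. V = [p*·120.8308 + (1−p*)·210.6964]/1.19 = 126.0306. B = V − Δ·S = 247.4706.
(1,1): S=251.6800. Δ = (V_up−V_dn)/(S_up−S_dn) = (0.0000−120.8308)/(359.9024−173.6592) = -0.6488. V = [p*·0.0000 + (1−p*)·120.8308]/1.19 = 32.9314. B = V − Δ·S = 196.2163.
(0,0): S=176.0000. Δ = (V_up−V_dn)/(S_up−S_dn) = (32.9314−126.0306)/(251.6800−121.4400) = -0.7148. V = [p*·32.9314 + (1−p*)·126.0306]/1.19 = 53.0468. B = V − Δ·S = 178.8565.
Self-financing check: at every node Δ·S+B equals the discounted successor values.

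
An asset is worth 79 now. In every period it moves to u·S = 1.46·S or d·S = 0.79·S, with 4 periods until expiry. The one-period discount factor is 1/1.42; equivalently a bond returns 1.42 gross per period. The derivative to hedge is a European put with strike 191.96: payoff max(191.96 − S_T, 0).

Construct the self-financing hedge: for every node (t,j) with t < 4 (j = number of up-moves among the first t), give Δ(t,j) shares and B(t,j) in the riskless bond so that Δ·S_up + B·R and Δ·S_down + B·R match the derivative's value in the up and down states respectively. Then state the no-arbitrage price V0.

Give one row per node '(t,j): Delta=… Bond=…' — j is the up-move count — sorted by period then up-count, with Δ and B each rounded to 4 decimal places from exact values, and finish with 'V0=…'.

No-arbitrage ⇒ martingale measure with p* = (R−d)/(u−d) = 0.9403.
Terminal payoffs: V(4,0)=161.1894, V(4,1)=135.0929, V(4,2)=86.8638, V(4,3)=0.0000, V(4,4)=0.0000
  t=3,j=0: stock 38.9501 → up 56.8671 (V=135.0929), down 30.7706 (V=161.1894). Price 96.2330; hedge Δ=-1.0000, bond B=135.1831.
  t=3,j=1: stock 71.9837 → up 105.0962 (V=86.8638), down 56.8671 (V=135.0929). Price 63.1994; hedge Δ=-1.0000, bond B=135.1831.
  t=3,j=2: stock 133.0332 → up 194.2284 (V=0.0000), down 105.0962 (V=86.8638). Price 3.6520; hedge Δ=-0.9746, bond B=133.2995.
  t=3,j=3: stock 245.8587 → up 358.9538 (V=0.0000), down 194.2284 (V=0.0000). Price 0.0000; hedge Δ=0.0000, bond B=0.0000.
  t=2,j=0: stock 49.3039 → up 71.9837 (V=63.1994), down 38.9501 (V=96.2330). Price 45.8955; hedge Δ=-1.0000, bond B=95.1994.
  t=2,j=1: stock 91.1186 → up 133.0332 (V=3.6520), down 71.9837 (V=63.1994). Price 5.0754; hedge Δ=-0.9754, bond B=93.9521.
  t=2,j=2: stock 168.3964 → up 245.8587 (V=0.0000), down 133.0332 (V=3.6520). Price 0.1535; hedge Δ=-0.0324, bond B=5.6044.
  t=1,j=0: stock 62.4100 → up 91.1186 (V=5.0754), down 49.3039 (V=45.8955). Price 5.2905; hedge Δ=-0.9762, bond B=66.2159.
  t=1,j=1: stock 115.3400 → up 168.3964 (V=0.1535), down 91.1186 (V=5.0754). Price 0.3151; hedge Δ=-0.0637, bond B=7.6612.
  t=0,j=0: stock 79.0000 → up 115.3400 (V=0.3151), down 62.4100 (V=5.2905). Price 0.4311; hedge Δ=-0.0940, bond B=7.8570.
Check: Δ(0,0)·S0 + B(0,0) = 0.4311 = V0.

(0,0): Delta=-0.0940 Bond=7.8570
(1,0): Delta=-0.9762 Bond=66.2159
(1,1): Delta=-0.0637 Bond=7.6612
(2,0): Delta=-1.0000 Bond=95.1994
(2,1): Delta=-0.9754 Bond=93.9521
(2,2): Delta=-0.0324 Bond=5.6044
(3,0): Delta=-1.0000 Bond=135.1831
(3,1): Delta=-1.0000 Bond=135.1831
(3,2): Delta=-0.9746 Bond=133.2995
(3,3): Delta=0.0000 Bond=0.0000
V0=0.4311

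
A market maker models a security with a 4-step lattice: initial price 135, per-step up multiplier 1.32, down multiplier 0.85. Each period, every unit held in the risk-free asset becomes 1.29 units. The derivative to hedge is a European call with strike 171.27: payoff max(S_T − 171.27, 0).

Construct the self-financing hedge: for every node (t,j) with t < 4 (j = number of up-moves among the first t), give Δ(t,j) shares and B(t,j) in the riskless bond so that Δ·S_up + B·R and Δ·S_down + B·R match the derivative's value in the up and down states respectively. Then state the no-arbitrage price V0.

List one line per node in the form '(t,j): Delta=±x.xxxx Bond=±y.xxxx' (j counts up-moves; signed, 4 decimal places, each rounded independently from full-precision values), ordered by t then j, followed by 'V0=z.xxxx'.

Under the risk-neutral measure, an up-move has probability p* = (R−d)/(u−d) = 0.9362 and values discount at R = 1.29.
Terminal values V(4,·): V(4,0)=0.0000, V(4,1)=0.0000, V(4,2)=0.0000, V(4,3)=92.6513, V(4,4)=238.5843
Node (3,0) S=82.9069: V=(p*·0.0000+(1−p*)·0.0000)/1.29=0.0000; Δ=(0.0000−0.0000)/(109.4371−70.4708)=0.0000; B=V−Δ·S=0.0000
Node (3,1) S=128.7495: V=(p*·0.0000+(1−p*)·0.0000)/1.29=0.0000; Δ=(0.0000−0.0000)/(169.9493−109.4371)=0.0000; B=V−Δ·S=0.0000
Node (3,2) S=199.9404: V=(p*·92.6513+(1−p*)·0.0000)/1.29=67.2383; Δ=(92.6513−0.0000)/(263.9213−169.9493)=0.9859; B=V−Δ·S=-129.8922
Node (3,3) S=310.4957: V=(p*·238.5843+(1−p*)·92.6513)/1.29=177.7282; Δ=(238.5843−92.6513)/(409.8543−263.9213)=1.0000; B=V−Δ·S=-132.7674
Node (2,0) S=97.5375: V=(p*·0.0000+(1−p*)·0.0000)/1.29=0.0000; Δ=(0.0000−0.0000)/(128.7495−82.9069)=0.0000; B=V−Δ·S=0.0000
Node (2,1) S=151.4700: V=(p*·67.2383+(1−p*)·0.0000)/1.29=48.7957; Δ=(67.2383−0.0000)/(199.9404−128.7495)=0.9445; B=V−Δ·S=-94.2645
Node (2,2) S=235.2240: V=(p*·177.7282+(1−p*)·67.2383)/1.29=132.3067; Δ=(177.7282−67.2383)/(310.4957−199.9404)=0.9994; B=V−Δ·S=-102.7782
Node (1,0) S=114.7500: V=(p*·48.7957+(1−p*)·0.0000)/1.29=35.4117; Δ=(48.7957−0.0000)/(151.4700−97.5375)=0.9048; B=V−Δ·S=-68.4090
Node (1,1) S=178.2000: V=(p*·132.3067+(1−p*)·48.7957)/1.29=98.4312; Δ=(132.3067−48.7957)/(235.2240−151.4700)=0.9971; B=V−Δ·S=-79.2518
Node (0,0) S=135.0000: V=(p*·98.4312+(1−p*)·35.4117)/1.29=73.1850; Δ=(98.4312−35.4117)/(178.2000−114.7500)=0.9932; B=V−Δ·S=-60.8990
The time-0 hedge costs 73.1850, which is the no-arbitrage price.

(0,0): Delta=0.9932 Bond=-60.8990
(1,0): Delta=0.9048 Bond=-68.4090
(1,1): Delta=0.9971 Bond=-79.2518
(2,0): Delta=0.0000 Bond=0.0000
(2,1): Delta=0.9445 Bond=-94.2645
(2,2): Delta=0.9994 Bond=-102.7782
(3,0): Delta=0.0000 Bond=0.0000
(3,1): Delta=0.0000 Bond=0.0000
(3,2): Delta=0.9859 Bond=-129.8922
(3,3): Delta=1.0000 Bond=-132.7674
V0=73.1850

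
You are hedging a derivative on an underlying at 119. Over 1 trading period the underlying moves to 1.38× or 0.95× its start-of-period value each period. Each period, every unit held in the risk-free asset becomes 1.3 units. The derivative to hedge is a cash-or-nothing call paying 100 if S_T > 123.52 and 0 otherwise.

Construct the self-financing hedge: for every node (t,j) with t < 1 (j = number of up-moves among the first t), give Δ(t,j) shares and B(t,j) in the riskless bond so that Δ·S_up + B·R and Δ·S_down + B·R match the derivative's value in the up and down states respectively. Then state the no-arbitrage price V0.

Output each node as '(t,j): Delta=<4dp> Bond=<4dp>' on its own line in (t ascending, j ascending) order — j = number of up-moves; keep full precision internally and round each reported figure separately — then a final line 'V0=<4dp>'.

(0,0): Delta=1.9543 Bond=-169.9463
V0=62.6118

Since d<R<u, set p* = (R−d)/(u−d) = 0.8140; price each node as the discounted p*-expectation of its children.
At expiry t=1: V(1,0)=0.0000, V(1,1)=100.0000
Node (0,0) S=119.0000: V=(p*·100.0000+(1−p*)·0.0000)/1.3=62.6118; Δ=(100.0000−0.0000)/(164.2200−113.0500)=1.9543; B=V−Δ·S=-169.9463
Root portfolio cost Δ·119+B reproduces V0=62.6118.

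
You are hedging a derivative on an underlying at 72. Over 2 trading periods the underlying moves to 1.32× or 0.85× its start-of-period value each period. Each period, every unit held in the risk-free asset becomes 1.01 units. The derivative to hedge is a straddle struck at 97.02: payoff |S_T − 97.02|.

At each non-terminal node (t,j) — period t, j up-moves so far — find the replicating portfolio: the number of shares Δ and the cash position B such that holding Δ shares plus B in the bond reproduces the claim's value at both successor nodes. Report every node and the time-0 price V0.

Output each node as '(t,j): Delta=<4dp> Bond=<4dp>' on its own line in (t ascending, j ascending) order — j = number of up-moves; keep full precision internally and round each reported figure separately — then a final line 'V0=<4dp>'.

(0,0): Delta=-0.4336 Bond=60.7881
(1,0): Delta=-1.0000 Bond=96.0594
(1,1): Delta=0.2730 Bond=-5.7644
V0=29.5686

Under the risk-neutral measure, an up-move has probability p* = (R−d)/(u−d) = 0.3404 and values discount at R = 1.01.
Terminal values V(2,·): V(2,0)=45.0000, V(2,1)=16.2360, V(2,2)=28.4328
(1,0): S=61.2000. Δ = (V_up−V_dn)/(S_up−S_dn) = (16.2360−45.0000)/(80.7840−52.0200) = -1.0000. V = [p*·16.2360 + (1−p*)·45.0000]/1.01 = 34.8594. B = V − Δ·S = 96.0594.
(1,1): S=95.0400. Δ = (V_up−V_dn)/(S_up−S_dn) = (28.4328−16.2360)/(125.4528−80.7840) = 0.2730. V = [p*·28.4328 + (1−p*)·16.2360]/1.01 = 20.1862. B = V − Δ·S = -5.7644.
(0,0): S=72.0000. Δ = (V_up−V_dn)/(S_up−S_dn) = (20.1862−34.8594)/(95.0400−61.2000) = -0.4336. V = [p*·20.1862 + (1−p*)·34.8594]/1.01 = 29.5686. B = V − Δ·S = 60.7881.
Self-financing check: at every node Δ·S+B equals the discounted successor values.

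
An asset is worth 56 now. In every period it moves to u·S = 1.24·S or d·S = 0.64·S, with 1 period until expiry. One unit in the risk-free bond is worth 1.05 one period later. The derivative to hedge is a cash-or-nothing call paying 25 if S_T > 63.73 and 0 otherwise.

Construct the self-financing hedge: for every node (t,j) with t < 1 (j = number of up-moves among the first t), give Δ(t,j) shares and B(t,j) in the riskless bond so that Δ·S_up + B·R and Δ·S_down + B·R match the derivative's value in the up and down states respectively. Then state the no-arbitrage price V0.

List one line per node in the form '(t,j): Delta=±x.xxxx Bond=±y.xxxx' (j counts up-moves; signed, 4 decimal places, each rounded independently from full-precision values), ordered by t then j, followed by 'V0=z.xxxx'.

(0,0): Delta=0.7440 Bond=-25.3968
V0=16.2698

No-arbitrage ⇒ martingale measure with p* = (R−d)/(u−d) = 0.6833.
Terminal payoffs: V(1,0)=0.0000, V(1,1)=25.0000
(0,0): S=56.0000. Δ = (V_up−V_dn)/(S_up−S_dn) = (25.0000−0.0000)/(69.4400−35.8400) = 0.7440. V = [p*·25.0000 + (1−p*)·0.0000]/1.05 = 16.2698. B = V − Δ·S = -25.3968.
Check: Δ(0,0)·S0 + B(0,0) = 16.2698 = V0.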